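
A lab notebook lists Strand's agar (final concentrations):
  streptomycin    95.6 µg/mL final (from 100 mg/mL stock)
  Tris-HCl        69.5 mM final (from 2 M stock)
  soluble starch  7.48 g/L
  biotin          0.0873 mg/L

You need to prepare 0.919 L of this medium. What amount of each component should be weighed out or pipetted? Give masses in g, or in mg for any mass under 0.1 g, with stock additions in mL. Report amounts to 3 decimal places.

Working volume: 0.919 L.
streptomycin: dilute stock: 95.6 µg/mL × 919 mL ÷ 100000 µg/mL = 0.879 mL
Tris-HCl: V = C2·V2/C1 = 69.5 mM × 919 mL ÷ 2000 mM = 31.935 mL
soluble starch: 7.48 g/L × 0.919 L = 6.874 g
biotin: 0.0873 mg/L × 0.919 L = 0.080 mg

streptomycin 0.879 mL; Tris-HCl 31.935 mL; soluble starch 6.874 g; biotin 0.080 mg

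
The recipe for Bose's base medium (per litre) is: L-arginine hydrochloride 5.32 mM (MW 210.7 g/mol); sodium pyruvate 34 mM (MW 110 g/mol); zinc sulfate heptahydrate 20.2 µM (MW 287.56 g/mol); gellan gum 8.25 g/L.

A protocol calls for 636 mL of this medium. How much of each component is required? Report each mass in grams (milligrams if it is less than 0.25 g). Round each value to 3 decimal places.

L-arginine hydrochloride 0.713 g; sodium pyruvate 2.379 g; zinc sulfate heptahydrate 3.694 mg; gellan gum 5.247 g

Target volume = 636 mL = 0.636 L.
L-arginine hydrochloride: 5.32 mmol/L × 210.7 g/mol × 0.636 L ÷ 1000 = 0.713 g
sodium pyruvate: 34 mmol/L × 110 g/mol × 0.636 L ÷ 1000 = 2.379 g
zinc sulfate heptahydrate: 20.2 µmol/L × 287.56 g/mol × 0.636 L ÷ 1000 = 3.694 mg
gellan gum: 8.25 g/L × 0.636 L = 5.247 g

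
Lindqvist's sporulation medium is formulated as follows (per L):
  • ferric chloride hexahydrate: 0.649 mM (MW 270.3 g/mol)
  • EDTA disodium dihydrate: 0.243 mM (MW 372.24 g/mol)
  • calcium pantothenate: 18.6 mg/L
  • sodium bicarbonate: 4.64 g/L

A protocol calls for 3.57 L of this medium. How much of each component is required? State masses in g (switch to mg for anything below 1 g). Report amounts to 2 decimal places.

ferric chloride hexahydrate 626.27 mg; EDTA disodium dihydrate 322.92 mg; calcium pantothenate 66.40 mg; sodium bicarbonate 16.56 g

Scale factor relative to 1 L: 3.57.
ferric chloride hexahydrate: 0.649 mmol/L × 270.3 mg/mmol × 3.57 L = 626.27 mg
EDTA disodium dihydrate: 0.243 mmol/L × 372.24 mg/mmol × 3.57 L = 322.92 mg
calcium pantothenate: 18.6 mg/L × 3.57 L = 66.40 mg
sodium bicarbonate: 4.64 g/L × 3.57 L = 16.56 g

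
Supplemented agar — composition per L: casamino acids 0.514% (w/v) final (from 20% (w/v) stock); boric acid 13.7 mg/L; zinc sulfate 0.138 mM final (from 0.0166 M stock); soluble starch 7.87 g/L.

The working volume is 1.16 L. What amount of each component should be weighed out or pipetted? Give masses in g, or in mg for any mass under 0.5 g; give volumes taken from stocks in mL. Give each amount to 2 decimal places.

casamino acids 29.81 mL; boric acid 15.89 mg; zinc sulfate 9.64 mL; soluble starch 9.13 g

Working volume: 1.16 L.
casamino acids: dilute stock: 0.514% ÷ 20% × 1160 mL = 29.81 mL
boric acid: 13.7 mg/L × 1.16 L = 15.89 mg
zinc sulfate: V = C2·V2/C1 = 0.138 mM × 1160 mL ÷ 16.6 mM = 9.64 mL
soluble starch: 7.87 g/L × 1.16 L = 9.13 g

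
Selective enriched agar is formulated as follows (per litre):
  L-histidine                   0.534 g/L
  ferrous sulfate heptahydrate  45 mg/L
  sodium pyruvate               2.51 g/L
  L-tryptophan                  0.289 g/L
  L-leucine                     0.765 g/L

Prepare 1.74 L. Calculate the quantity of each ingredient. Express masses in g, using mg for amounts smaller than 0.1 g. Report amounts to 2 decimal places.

Working volume: 1.74 L.
L-histidine: 0.534 g/L × 1.74 L = 0.93 g
ferrous sulfate heptahydrate: 45 mg/L × 1.74 L = 78.30 mg
sodium pyruvate: 2.51 g/L × 1.74 L = 4.37 g
L-tryptophan: 0.289 g/L × 1.74 L = 0.50 g
L-leucine: 0.765 g/L × 1.74 L = 1.33 g

L-histidine 0.93 g; ferrous sulfate heptahydrate 78.30 mg; sodium pyruvate 4.37 g; L-tryptophan 0.50 g; L-leucine 1.33 g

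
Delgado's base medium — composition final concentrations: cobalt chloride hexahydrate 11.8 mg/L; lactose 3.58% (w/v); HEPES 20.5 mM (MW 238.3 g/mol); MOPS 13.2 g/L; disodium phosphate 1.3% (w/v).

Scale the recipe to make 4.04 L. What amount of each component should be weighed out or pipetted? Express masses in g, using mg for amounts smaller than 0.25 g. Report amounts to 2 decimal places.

Scale factor relative to 1 L: 4.04.
cobalt chloride hexahydrate: 11.8 mg/L × 4.04 L = 47.67 mg
lactose: 3.58 g per 100 mL × 4040 mL ÷ 100 = 144.63 g
HEPES: 20.5 mmol/L × 238.3 g/mol × 4.04 L ÷ 1000 = 19.74 g
MOPS: 13.2 g/L × 4.04 L = 53.33 g
disodium phosphate: 1.3 g per 100 mL × 4040 mL ÷ 100 = 52.52 g

cobalt chloride hexahydrate 47.67 mg; lactose 144.63 g; HEPES 19.74 g; MOPS 53.33 g; disodium phosphate 52.52 g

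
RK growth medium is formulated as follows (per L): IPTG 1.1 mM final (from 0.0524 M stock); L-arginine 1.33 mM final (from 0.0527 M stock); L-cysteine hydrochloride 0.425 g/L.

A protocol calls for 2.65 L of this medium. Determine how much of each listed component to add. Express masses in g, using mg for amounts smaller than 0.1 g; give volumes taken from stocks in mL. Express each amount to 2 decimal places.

Working volume: 2.65 L.
IPTG: V = C2·V2/C1 = 1.1 mM × 2650 mL ÷ 52.4 mM = 55.63 mL
L-arginine: C1V1 = C2V2 → 1.33 mM × 2650 mL ÷ 52.7 mM = 66.88 mL
L-cysteine hydrochloride: 0.425 g/L × 2.65 L = 1.13 g

IPTG 55.63 mL; L-arginine 66.88 mL; L-cysteine hydrochloride 1.13 g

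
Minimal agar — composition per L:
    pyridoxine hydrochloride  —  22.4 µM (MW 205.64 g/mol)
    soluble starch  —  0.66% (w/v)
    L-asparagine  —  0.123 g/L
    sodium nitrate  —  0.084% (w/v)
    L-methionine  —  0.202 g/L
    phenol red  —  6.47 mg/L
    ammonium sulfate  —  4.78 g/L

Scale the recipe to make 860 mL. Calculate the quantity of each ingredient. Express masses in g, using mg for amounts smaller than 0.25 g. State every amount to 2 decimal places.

pyridoxine hydrochloride 3.96 mg; soluble starch 5.68 g; L-asparagine 105.78 mg; sodium nitrate 0.72 g; L-methionine 173.72 mg; phenol red 5.56 mg; ammonium sulfate 4.11 g

Target volume = 860 mL = 0.86 L.
pyridoxine hydrochloride: 22.4 µmol/L × 205.64 g/mol × 0.86 L ÷ 1000 = 3.96 mg
soluble starch: 0.66 g per 100 mL × 860 mL ÷ 100 = 5.68 g
L-asparagine: 0.123 g/L × 0.86 L = 0.10578 g = 105.78 mg
sodium nitrate: 0.084 g per 100 mL × 860 mL ÷ 100 = 0.72 g
L-methionine: 0.202 g/L × 0.86 L = 0.17372 g = 173.72 mg
phenol red: 6.47 mg/L × 0.86 L = 5.56 mg
ammonium sulfate: 4.78 g/L × 0.86 L = 4.11 g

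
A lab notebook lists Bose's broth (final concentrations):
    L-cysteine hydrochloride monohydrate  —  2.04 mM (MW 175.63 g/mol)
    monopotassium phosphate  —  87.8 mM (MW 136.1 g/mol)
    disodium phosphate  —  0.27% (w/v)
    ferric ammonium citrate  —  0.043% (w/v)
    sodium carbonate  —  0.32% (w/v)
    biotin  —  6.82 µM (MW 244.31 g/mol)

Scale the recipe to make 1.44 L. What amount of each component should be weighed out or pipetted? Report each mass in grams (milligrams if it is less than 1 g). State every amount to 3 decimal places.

L-cysteine hydrochloride monohydrate 515.931 mg; monopotassium phosphate 17.207 g; disodium phosphate 3.888 g; ferric ammonium citrate 619.200 mg; sodium carbonate 4.608 g; biotin 2.399 mg

Scale factor relative to 1 L: 1.44.
L-cysteine hydrochloride monohydrate: 2.04 mmol/L × 175.63 mg/mmol × 1.44 L = 515.931 mg
monopotassium phosphate: 87.8 mmol/L × 136.1 g/mol × 1.44 L ÷ 1000 = 17.207 g
disodium phosphate: 0.27 g per 100 mL × 1440 mL ÷ 100 = 3.888 g
ferric ammonium citrate: 0.043 g per 100 mL × 1440 mL ÷ 100 = 0.6192 g = 619.200 mg
sodium carbonate: 0.32 g per 100 mL × 1440 mL ÷ 100 = 4.608 g
biotin: 6.82 µmol/L × 244.31 g/mol × 1.44 L ÷ 1000 = 2.399 mg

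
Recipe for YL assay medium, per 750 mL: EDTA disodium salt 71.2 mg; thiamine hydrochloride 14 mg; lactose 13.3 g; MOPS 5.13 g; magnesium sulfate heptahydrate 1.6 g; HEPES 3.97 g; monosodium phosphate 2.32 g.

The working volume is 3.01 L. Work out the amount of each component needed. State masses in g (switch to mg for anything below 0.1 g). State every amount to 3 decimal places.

Scale factor = 3010 mL / 750 mL = 4.01333.
EDTA disodium salt: 71.2 mg × (3010 mL / 750 mL) = 285.749 mg = 0.286 g
thiamine hydrochloride: 14 mg × (3010 mL / 750 mL) = 56.187 mg
lactose: 13.3 g × (3010 mL / 750 mL) = 53.377 g
MOPS: 5.13 g × (3010 mL / 750 mL) = 20.588 g
magnesium sulfate heptahydrate: 1.6 g × (3010 mL / 750 mL) = 6.421 g
HEPES: 3.97 g × (3010 mL / 750 mL) = 15.933 g
monosodium phosphate: 2.32 g × (3010 mL / 750 mL) = 9.311 g

EDTA disodium salt 0.286 g; thiamine hydrochloride 56.187 mg; lactose 53.377 g; MOPS 20.588 g; magnesium sulfate heptahydrate 6.421 g; HEPES 15.933 g; monosodium phosphate 9.311 g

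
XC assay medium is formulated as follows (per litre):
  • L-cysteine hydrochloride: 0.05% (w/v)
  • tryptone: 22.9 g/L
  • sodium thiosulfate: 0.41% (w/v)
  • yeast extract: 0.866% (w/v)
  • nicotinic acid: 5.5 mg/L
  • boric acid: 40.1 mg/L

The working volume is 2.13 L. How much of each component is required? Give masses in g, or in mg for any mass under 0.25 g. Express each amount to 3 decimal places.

L-cysteine hydrochloride 1.065 g; tryptone 48.777 g; sodium thiosulfate 8.733 g; yeast extract 18.446 g; nicotinic acid 11.715 mg; boric acid 85.413 mg

Scale factor relative to 1 L: 2.13.
L-cysteine hydrochloride: 0.05% w/v = 0.5 g/L → 0.5 × 2.13 L = 1.065 g
tryptone: 22.9 g/L × 2.13 L = 48.777 g
sodium thiosulfate: 0.41% w/v = 4.1 g/L → 4.1 × 2.13 L = 8.733 g
yeast extract: 0.866 g per 100 mL × 2130 mL ÷ 100 = 18.446 g
nicotinic acid: 5.5 mg/L × 2.13 L = 11.715 mg
boric acid: 40.1 mg/L × 2.13 L = 85.413 mg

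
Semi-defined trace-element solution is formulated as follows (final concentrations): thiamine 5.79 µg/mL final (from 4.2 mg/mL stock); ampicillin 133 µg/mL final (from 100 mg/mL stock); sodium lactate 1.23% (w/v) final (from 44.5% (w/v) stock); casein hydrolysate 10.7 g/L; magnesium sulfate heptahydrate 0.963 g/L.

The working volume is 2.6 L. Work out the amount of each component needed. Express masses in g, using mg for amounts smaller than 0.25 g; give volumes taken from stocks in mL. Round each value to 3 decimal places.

Working volume: 2.6 L.
thiamine: V = C2·V2/C1 = 5.79 µg/mL × 2600 mL ÷ 4200 µg/mL = 3.584 mL
ampicillin: V = C2·V2/C1 = 133 µg/mL × 2600 mL ÷ 100000 µg/mL = 3.458 mL
sodium lactate: dilute stock: 1.23% ÷ 44.5% × 2600 mL = 71.865 mL
casein hydrolysate: 10.7 g/L × 2.6 L = 27.820 g
magnesium sulfate heptahydrate: 0.963 g/L × 2.6 L = 2.504 g

thiamine 3.584 mL; ampicillin 3.458 mL; sodium lactate 71.865 mL; casein hydrolysate 27.820 g; magnesium sulfate heptahydrate 2.504 g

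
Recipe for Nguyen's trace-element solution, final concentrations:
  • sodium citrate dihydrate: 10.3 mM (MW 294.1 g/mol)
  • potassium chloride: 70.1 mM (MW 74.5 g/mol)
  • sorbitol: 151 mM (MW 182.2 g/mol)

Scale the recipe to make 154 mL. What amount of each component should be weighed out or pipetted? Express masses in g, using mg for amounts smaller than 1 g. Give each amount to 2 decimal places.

Target volume = 154 mL = 0.154 L.
sodium citrate dihydrate: 10.3 mmol/L × 294.1 mg/mmol × 0.154 L = 466.50 mg
potassium chloride: 70.1 mmol/L × 74.5 mg/mmol × 0.154 L = 804.26 mg
sorbitol: 151 mmol/L × 182.2 g/mol × 0.154 L ÷ 1000 = 4.24 g

sodium citrate dihydrate 466.50 mg; potassium chloride 804.26 mg; sorbitol 4.24 g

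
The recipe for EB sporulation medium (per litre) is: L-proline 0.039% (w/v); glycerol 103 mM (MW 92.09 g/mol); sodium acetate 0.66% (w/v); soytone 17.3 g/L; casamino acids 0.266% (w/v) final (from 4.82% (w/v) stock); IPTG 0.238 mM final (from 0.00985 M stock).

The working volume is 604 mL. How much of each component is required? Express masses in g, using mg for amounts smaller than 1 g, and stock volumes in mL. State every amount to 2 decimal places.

L-proline 235.56 mg; glycerol 5.73 g; sodium acetate 3.99 g; soytone 10.45 g; casamino acids 33.33 mL; IPTG 14.59 mL

Working volume: 604 mL = 0.604 L.
L-proline: 0.039 g per 100 mL × 604 mL ÷ 100 = 0.23556 g = 235.56 mg
glycerol: 103 mmol/L × 92.09 g/mol × 0.604 L ÷ 1000 = 5.73 g
sodium acetate: 0.66 g per 100 mL × 604 mL ÷ 100 = 3.99 g
soytone: 17.3 g/L × 0.604 L = 10.45 g
casamino acids: C1V1 = C2V2 → 0.266% ÷ 4.82% × 604 mL = 33.33 mL
IPTG: dilute stock: 0.238 mM × 604 mL ÷ 9.85 mM = 14.59 mL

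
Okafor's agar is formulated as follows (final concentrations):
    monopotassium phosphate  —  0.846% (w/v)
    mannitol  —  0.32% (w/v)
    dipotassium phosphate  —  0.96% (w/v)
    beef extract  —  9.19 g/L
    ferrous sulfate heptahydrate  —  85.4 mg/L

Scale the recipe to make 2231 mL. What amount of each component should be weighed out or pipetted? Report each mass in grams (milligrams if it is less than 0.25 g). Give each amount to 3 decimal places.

Scale factor relative to 1 L: 2.231.
monopotassium phosphate: 0.846% w/v = 8.46 g/L → 8.46 × 2.231 L = 18.874 g
mannitol: 0.32% w/v = 3.2 g/L → 3.2 × 2.231 L = 7.139 g
dipotassium phosphate: 0.96 g per 100 mL × 2231 mL ÷ 100 = 21.418 g
beef extract: 9.19 g/L × 2.231 L = 20.503 g
ferrous sulfate heptahydrate: 85.4 mg/L × 2.231 L = 190.527 mg

monopotassium phosphate 18.874 g; mannitol 7.139 g; dipotassium phosphate 21.418 g; beef extract 20.503 g; ferrous sulfate heptahydrate 190.527 mg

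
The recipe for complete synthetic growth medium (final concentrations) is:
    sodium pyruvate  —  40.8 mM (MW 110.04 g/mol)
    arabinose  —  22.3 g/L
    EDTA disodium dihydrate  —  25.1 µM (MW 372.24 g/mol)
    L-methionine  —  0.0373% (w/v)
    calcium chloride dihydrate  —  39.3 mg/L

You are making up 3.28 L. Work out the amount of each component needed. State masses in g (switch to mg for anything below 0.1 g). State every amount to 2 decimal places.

sodium pyruvate 14.73 g; arabinose 73.14 g; EDTA disodium dihydrate 30.65 mg; L-methionine 1.22 g; calcium chloride dihydrate 0.13 g

Working volume: 3.28 L.
sodium pyruvate: 40.8 mmol/L × 110.04 g/mol × 3.28 L ÷ 1000 = 14.73 g
arabinose: 22.3 g/L × 3.28 L = 73.14 g
EDTA disodium dihydrate: 25.1 µmol/L × 372.24 g/mol × 3.28 L ÷ 1000 = 30.65 mg
L-methionine: 0.0373 g per 100 mL × 3280 mL ÷ 100 = 1.22 g
calcium chloride dihydrate: 39.3 mg/L × 3.28 L = 128.904 mg = 0.13 g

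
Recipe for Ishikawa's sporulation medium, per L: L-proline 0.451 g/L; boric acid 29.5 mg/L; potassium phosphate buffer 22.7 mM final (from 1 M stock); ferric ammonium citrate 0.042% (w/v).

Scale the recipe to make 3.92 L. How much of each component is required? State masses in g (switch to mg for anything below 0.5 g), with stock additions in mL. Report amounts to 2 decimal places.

L-proline 1.77 g; boric acid 115.64 mg; potassium phosphate buffer 88.98 mL; ferric ammonium citrate 1.65 g

Scale factor relative to 1 L: 3.92.
L-proline: 0.451 g/L × 3.92 L = 1.77 g
boric acid: 29.5 mg/L × 3.92 L = 115.64 mg
potassium phosphate buffer: dilute stock: 22.7 mM × 3920 mL ÷ 1000 mM = 88.98 mL
ferric ammonium citrate: 0.042 g per 100 mL × 3920 mL ÷ 100 = 1.65 g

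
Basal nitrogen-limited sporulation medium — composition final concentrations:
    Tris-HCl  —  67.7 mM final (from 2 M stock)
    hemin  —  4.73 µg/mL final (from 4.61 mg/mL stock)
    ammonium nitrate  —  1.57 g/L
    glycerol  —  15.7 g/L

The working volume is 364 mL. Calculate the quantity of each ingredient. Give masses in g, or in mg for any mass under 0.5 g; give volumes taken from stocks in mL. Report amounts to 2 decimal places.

Tris-HCl 12.32 mL; hemin 0.37 mL; ammonium nitrate 0.57 g; glycerol 5.71 g

Working volume: 364 mL = 0.364 L.
Tris-HCl: V = C2·V2/C1 = 67.7 mM × 364 mL ÷ 2000 mM = 12.32 mL
hemin: V = C2·V2/C1 = 4.73 µg/mL × 364 mL ÷ 4610 µg/mL = 0.37 mL
ammonium nitrate: 1.57 g/L × 0.364 L = 0.57 g
glycerol: 15.7 g/L × 0.364 L = 5.71 g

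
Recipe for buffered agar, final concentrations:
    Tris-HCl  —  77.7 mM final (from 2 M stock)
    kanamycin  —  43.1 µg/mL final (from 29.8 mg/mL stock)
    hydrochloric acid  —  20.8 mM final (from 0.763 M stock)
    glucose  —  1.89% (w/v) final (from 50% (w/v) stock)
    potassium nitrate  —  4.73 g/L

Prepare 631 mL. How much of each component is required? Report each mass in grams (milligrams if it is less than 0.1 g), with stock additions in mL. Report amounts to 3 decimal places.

Tris-HCl 24.514 mL; kanamycin 0.913 mL; hydrochloric acid 17.202 mL; glucose 23.852 mL; potassium nitrate 2.985 g

Working volume: 631 mL = 0.631 L.
Tris-HCl: C1V1 = C2V2 → 77.7 mM × 631 mL ÷ 2000 mM = 24.514 mL
kanamycin: C1V1 = C2V2 → 43.1 µg/mL × 631 mL ÷ 29800 µg/mL = 0.913 mL
hydrochloric acid: V = C2·V2/C1 = 20.8 mM × 631 mL ÷ 763 mM = 17.202 mL
glucose: dilute stock: 1.89% ÷ 50% × 631 mL = 23.852 mL
potassium nitrate: 4.73 g/L × 0.631 L = 2.985 g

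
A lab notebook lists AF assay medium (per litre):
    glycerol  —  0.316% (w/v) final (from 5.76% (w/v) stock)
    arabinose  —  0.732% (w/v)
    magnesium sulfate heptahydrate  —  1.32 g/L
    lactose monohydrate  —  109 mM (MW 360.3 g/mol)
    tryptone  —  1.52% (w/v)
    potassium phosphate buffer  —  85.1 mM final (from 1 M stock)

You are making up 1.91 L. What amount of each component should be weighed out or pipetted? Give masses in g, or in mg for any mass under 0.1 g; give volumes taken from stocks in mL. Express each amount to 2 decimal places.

glycerol 104.78 mL; arabinose 13.98 g; magnesium sulfate heptahydrate 2.52 g; lactose monohydrate 75.01 g; tryptone 29.03 g; potassium phosphate buffer 162.54 mL

Scale factor relative to 1 L: 1.91.
glycerol: C1V1 = C2V2 → 0.316% ÷ 5.76% × 1910 mL = 104.78 mL
arabinose: 0.732 g per 100 mL × 1910 mL ÷ 100 = 13.98 g
magnesium sulfate heptahydrate: 1.32 g/L × 1.91 L = 2.52 g
lactose monohydrate: 109 mmol/L × 360.3 g/mol × 1.91 L ÷ 1000 = 75.01 g
tryptone: 1.52% w/v = 15.2 g/L → 15.2 × 1.91 L = 29.03 g
potassium phosphate buffer: C1V1 = C2V2 → 85.1 mM × 1910 mL ÷ 1000 mM = 162.54 mL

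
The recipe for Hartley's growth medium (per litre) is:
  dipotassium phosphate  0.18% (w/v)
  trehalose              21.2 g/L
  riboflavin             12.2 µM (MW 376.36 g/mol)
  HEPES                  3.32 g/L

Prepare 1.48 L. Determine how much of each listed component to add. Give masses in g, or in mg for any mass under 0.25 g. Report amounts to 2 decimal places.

dipotassium phosphate 2.66 g; trehalose 31.38 g; riboflavin 6.80 mg; HEPES 4.91 g

Scale factor relative to 1 L: 1.48.
dipotassium phosphate: 0.18% w/v = 1.8 g/L → 1.8 × 1.48 L = 2.66 g
trehalose: 21.2 g/L × 1.48 L = 31.38 g
riboflavin: 12.2 µmol/L × 376.36 g/mol × 1.48 L ÷ 1000 = 6.80 mg
HEPES: 3.32 g/L × 1.48 L = 4.91 g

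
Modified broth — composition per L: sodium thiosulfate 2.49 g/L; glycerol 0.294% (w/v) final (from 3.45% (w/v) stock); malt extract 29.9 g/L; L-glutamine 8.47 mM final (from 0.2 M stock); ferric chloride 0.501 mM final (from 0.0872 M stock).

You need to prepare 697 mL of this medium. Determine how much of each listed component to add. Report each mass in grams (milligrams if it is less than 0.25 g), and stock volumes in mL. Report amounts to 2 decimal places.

sodium thiosulfate 1.74 g; glycerol 59.40 mL; malt extract 20.84 g; L-glutamine 29.52 mL; ferric chloride 4.00 mL

Target volume = 697 mL = 0.697 L.
sodium thiosulfate: 2.49 g/L × 0.697 L = 1.74 g
glycerol: C1V1 = C2V2 → 0.294% ÷ 3.45% × 697 mL = 59.40 mL
malt extract: 29.9 g/L × 0.697 L = 20.84 g
L-glutamine: C1V1 = C2V2 → 8.47 mM × 697 mL ÷ 200 mM = 29.52 mL
ferric chloride: dilute stock: 0.501 mM × 697 mL ÷ 87.2 mM = 4.00 mL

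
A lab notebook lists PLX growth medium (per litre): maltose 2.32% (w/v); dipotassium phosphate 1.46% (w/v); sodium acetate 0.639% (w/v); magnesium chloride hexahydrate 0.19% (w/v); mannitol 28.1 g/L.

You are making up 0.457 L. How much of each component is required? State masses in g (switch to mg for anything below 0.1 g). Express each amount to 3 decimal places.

maltose 10.602 g; dipotassium phosphate 6.672 g; sodium acetate 2.920 g; magnesium chloride hexahydrate 0.868 g; mannitol 12.842 g

Working volume: 0.457 L.
maltose: 2.32% w/v = 23.2 g/L → 23.2 × 0.457 L = 10.602 g
dipotassium phosphate: 1.46 g per 100 mL × 457 mL ÷ 100 = 6.672 g
sodium acetate: 0.639% w/v = 6.39 g/L → 6.39 × 0.457 L = 2.920 g
magnesium chloride hexahydrate: 0.19 g per 100 mL × 457 mL ÷ 100 = 0.868 g
mannitol: 28.1 g/L × 0.457 L = 12.842 g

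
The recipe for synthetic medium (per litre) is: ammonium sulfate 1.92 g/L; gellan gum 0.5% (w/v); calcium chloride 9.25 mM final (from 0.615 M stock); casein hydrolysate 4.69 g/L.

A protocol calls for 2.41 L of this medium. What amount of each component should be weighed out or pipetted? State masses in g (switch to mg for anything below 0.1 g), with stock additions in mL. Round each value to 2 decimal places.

ammonium sulfate 4.63 g; gellan gum 12.05 g; calcium chloride 36.25 mL; casein hydrolysate 11.30 g

Scale factor relative to 1 L: 2.41.
ammonium sulfate: 1.92 g/L × 2.41 L = 4.63 g
gellan gum: 0.5 g per 100 mL × 2410 mL ÷ 100 = 12.05 g
calcium chloride: dilute stock: 9.25 mM × 2410 mL ÷ 615 mM = 36.25 mL
casein hydrolysate: 4.69 g/L × 2.41 L = 11.30 g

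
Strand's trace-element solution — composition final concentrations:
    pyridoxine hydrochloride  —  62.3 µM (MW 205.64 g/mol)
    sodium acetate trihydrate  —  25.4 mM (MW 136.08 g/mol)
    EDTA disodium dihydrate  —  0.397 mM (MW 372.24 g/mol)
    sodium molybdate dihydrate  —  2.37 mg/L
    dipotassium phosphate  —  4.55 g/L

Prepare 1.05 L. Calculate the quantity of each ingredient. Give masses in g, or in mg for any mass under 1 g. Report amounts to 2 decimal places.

Working volume: 1.05 L.
pyridoxine hydrochloride: 62.3 µmol/L × 205.64 g/mol × 1.05 L ÷ 1000 = 13.45 mg
sodium acetate trihydrate: 25.4 mmol/L × 136.08 g/mol × 1.05 L ÷ 1000 = 3.63 g
EDTA disodium dihydrate: 0.397 mmol/L × 372.24 mg/mmol × 1.05 L = 155.17 mg
sodium molybdate dihydrate: 2.37 mg/L × 1.05 L = 2.49 mg
dipotassium phosphate: 4.55 g/L × 1.05 L = 4.78 g

pyridoxine hydrochloride 13.45 mg; sodium acetate trihydrate 3.63 g; EDTA disodium dihydrate 155.17 mg; sodium molybdate dihydrate 2.49 mg; dipotassium phosphate 4.78 g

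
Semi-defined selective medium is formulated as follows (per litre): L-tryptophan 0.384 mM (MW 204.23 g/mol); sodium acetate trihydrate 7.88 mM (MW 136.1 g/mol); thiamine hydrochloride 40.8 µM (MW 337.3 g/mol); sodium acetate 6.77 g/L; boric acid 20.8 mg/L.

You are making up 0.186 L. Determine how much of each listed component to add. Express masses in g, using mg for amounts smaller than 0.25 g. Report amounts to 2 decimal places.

L-tryptophan 14.59 mg; sodium acetate trihydrate 199.48 mg; thiamine hydrochloride 2.56 mg; sodium acetate 1.26 g; boric acid 3.87 mg

Working volume: 0.186 L.
L-tryptophan: 0.384 mmol/L × 204.23 mg/mmol × 0.186 L = 14.59 mg
sodium acetate trihydrate: 7.88 mmol/L × 136.1 mg/mmol × 0.186 L = 199.48 mg
thiamine hydrochloride: 40.8 µmol/L × 337.3 g/mol × 0.186 L ÷ 1000 = 2.56 mg
sodium acetate: 6.77 g/L × 0.186 L = 1.26 g
boric acid: 20.8 mg/L × 0.186 L = 3.87 mg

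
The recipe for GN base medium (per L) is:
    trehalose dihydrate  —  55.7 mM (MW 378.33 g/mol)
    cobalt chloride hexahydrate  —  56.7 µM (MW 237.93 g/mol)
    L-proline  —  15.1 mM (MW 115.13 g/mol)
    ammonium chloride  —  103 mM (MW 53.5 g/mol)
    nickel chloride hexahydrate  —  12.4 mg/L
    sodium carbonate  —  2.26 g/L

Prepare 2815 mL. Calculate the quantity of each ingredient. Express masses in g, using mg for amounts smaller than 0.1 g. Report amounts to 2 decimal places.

Scale factor relative to 1 L: 2.815.
trehalose dihydrate: 55.7 mmol/L × 378.33 g/mol × 2.815 L ÷ 1000 = 59.32 g
cobalt chloride hexahydrate: 56.7 µmol/L × 237.93 g/mol × 2.815 L ÷ 1000 = 37.98 mg
L-proline: 15.1 mmol/L × 115.13 g/mol × 2.815 L ÷ 1000 = 4.89 g
ammonium chloride: 103 mmol/L × 53.5 g/mol × 2.815 L ÷ 1000 = 15.51 g
nickel chloride hexahydrate: 12.4 mg/L × 2.815 L = 34.91 mg
sodium carbonate: 2.26 g/L × 2.815 L = 6.36 g

trehalose dihydrate 59.32 g; cobalt chloride hexahydrate 37.98 mg; L-proline 4.89 g; ammonium chloride 15.51 g; nickel chloride hexahydrate 34.91 mg; sodium carbonate 6.36 g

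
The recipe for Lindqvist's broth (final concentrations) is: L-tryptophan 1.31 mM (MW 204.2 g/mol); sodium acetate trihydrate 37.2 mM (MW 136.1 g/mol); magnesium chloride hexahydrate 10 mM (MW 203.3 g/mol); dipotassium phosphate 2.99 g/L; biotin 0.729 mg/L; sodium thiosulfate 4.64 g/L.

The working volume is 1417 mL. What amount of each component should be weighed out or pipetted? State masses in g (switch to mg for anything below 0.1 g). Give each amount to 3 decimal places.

L-tryptophan 0.379 g; sodium acetate trihydrate 7.174 g; magnesium chloride hexahydrate 2.881 g; dipotassium phosphate 4.237 g; biotin 1.033 mg; sodium thiosulfate 6.575 g

Working volume: 1417 mL = 1.417 L.
L-tryptophan: 1.31 mmol/L × 204.2 g/mol × 1.417 L ÷ 1000 = 0.379 g
sodium acetate trihydrate: 37.2 mmol/L × 136.1 g/mol × 1.417 L ÷ 1000 = 7.174 g
magnesium chloride hexahydrate: 10 mmol/L × 203.3 g/mol × 1.417 L ÷ 1000 = 2.881 g
dipotassium phosphate: 2.99 g/L × 1.417 L = 4.237 g
biotin: 0.729 mg/L × 1.417 L = 1.033 mg
sodium thiosulfate: 4.64 g/L × 1.417 L = 6.575 g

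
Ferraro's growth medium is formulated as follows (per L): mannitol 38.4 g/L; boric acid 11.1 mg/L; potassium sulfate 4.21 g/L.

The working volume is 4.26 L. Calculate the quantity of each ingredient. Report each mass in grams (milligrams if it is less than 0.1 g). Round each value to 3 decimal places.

Working volume: 4.26 L.
mannitol: 38.4 g/L × 4.26 L = 163.584 g
boric acid: 11.1 mg/L × 4.26 L = 47.286 mg
potassium sulfate: 4.21 g/L × 4.26 L = 17.935 g

mannitol 163.584 g; boric acid 47.286 mg; potassium sulfate 17.935 g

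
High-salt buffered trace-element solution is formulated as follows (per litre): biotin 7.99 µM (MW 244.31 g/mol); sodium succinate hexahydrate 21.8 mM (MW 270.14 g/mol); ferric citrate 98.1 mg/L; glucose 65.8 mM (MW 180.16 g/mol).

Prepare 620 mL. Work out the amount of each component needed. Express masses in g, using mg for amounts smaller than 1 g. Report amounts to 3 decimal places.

biotin 1.210 mg; sodium succinate hexahydrate 3.651 g; ferric citrate 60.822 mg; glucose 7.350 g

Scale factor relative to 1 L: 0.62.
biotin: 7.99 µmol/L × 244.31 g/mol × 0.62 L ÷ 1000 = 1.210 mg
sodium succinate hexahydrate: 21.8 mmol/L × 270.14 g/mol × 0.62 L ÷ 1000 = 3.651 g
ferric citrate: 98.1 mg/L × 0.62 L = 60.822 mg
glucose: 65.8 mmol/L × 180.16 g/mol × 0.62 L ÷ 1000 = 7.350 g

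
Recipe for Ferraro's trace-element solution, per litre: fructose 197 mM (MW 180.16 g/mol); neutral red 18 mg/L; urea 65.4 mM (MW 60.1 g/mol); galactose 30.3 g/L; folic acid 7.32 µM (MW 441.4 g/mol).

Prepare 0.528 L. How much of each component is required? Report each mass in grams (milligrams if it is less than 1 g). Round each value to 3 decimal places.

fructose 18.740 g; neutral red 9.504 mg; urea 2.075 g; galactose 15.998 g; folic acid 1.706 mg

Scale factor relative to 1 L: 0.528.
fructose: 197 mmol/L × 180.16 g/mol × 0.528 L ÷ 1000 = 18.740 g
neutral red: 18 mg/L × 0.528 L = 9.504 mg
urea: 65.4 mmol/L × 60.1 g/mol × 0.528 L ÷ 1000 = 2.075 g
galactose: 30.3 g/L × 0.528 L = 15.998 g
folic acid: 7.32 µmol/L × 441.4 g/mol × 0.528 L ÷ 1000 = 1.706 mg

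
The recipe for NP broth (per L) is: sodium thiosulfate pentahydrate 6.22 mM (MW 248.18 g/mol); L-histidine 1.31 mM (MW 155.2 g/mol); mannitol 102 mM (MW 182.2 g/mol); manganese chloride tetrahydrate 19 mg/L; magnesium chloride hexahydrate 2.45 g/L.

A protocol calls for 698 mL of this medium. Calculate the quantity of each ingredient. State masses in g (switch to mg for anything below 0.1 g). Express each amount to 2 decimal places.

Scale factor relative to 1 L: 0.698.
sodium thiosulfate pentahydrate: 6.22 mmol/L × 248.18 g/mol × 0.698 L ÷ 1000 = 1.08 g
L-histidine: 1.31 mmol/L × 155.2 g/mol × 0.698 L ÷ 1000 = 0.14 g
mannitol: 102 mmol/L × 182.2 g/mol × 0.698 L ÷ 1000 = 12.97 g
manganese chloride tetrahydrate: 19 mg/L × 0.698 L = 13.26 mg
magnesium chloride hexahydrate: 2.45 g/L × 0.698 L = 1.71 g

sodium thiosulfate pentahydrate 1.08 g; L-histidine 0.14 g; mannitol 12.97 g; manganese chloride tetrahydrate 13.26 mg; magnesium chloride hexahydrate 1.71 g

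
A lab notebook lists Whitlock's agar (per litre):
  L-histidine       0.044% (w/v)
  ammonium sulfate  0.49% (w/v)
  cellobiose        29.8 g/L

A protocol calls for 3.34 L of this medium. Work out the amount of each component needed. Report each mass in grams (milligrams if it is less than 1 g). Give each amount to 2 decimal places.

Working volume: 3.34 L.
L-histidine: 0.044% w/v = 0.44 g/L → 0.44 × 3.34 L = 1.47 g
ammonium sulfate: 0.49% w/v = 4.9 g/L → 4.9 × 3.34 L = 16.37 g
cellobiose: 29.8 g/L × 3.34 L = 99.53 g

L-histidine 1.47 g; ammonium sulfate 16.37 g; cellobiose 99.53 g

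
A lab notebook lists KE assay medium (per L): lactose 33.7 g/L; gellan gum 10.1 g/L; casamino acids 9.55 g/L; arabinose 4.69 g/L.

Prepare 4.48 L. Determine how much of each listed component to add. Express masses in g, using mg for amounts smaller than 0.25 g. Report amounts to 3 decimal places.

lactose 150.976 g; gellan gum 45.248 g; casamino acids 42.784 g; arabinose 21.011 g

Scale factor relative to 1 L: 4.48.
lactose: 33.7 g/L × 4.48 L = 150.976 g
gellan gum: 10.1 g/L × 4.48 L = 45.248 g
casamino acids: 9.55 g/L × 4.48 L = 42.784 g
arabinose: 4.69 g/L × 4.48 L = 21.011 g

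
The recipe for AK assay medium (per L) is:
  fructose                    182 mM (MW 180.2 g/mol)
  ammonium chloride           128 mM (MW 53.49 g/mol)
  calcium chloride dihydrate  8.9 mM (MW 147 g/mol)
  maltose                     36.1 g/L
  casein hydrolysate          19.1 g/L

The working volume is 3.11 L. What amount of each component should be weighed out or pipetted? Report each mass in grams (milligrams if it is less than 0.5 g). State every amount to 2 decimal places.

Scale factor relative to 1 L: 3.11.
fructose: 182 mmol/L × 180.2 g/mol × 3.11 L ÷ 1000 = 102.00 g
ammonium chloride: 128 mmol/L × 53.49 g/mol × 3.11 L ÷ 1000 = 21.29 g
calcium chloride dihydrate: 8.9 mmol/L × 147 g/mol × 3.11 L ÷ 1000 = 4.07 g
maltose: 36.1 g/L × 3.11 L = 112.27 g
casein hydrolysate: 19.1 g/L × 3.11 L = 59.40 g

fructose 102.00 g; ammonium chloride 21.29 g; calcium chloride dihydrate 4.07 g; maltose 112.27 g; casein hydrolysate 59.40 g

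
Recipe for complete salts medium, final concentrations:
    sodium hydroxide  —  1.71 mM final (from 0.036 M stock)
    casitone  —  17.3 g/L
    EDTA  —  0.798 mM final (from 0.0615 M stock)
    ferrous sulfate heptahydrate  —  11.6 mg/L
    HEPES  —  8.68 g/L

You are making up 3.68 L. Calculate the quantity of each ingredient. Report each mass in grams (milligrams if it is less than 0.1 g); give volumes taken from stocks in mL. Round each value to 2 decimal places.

Scale factor relative to 1 L: 3.68.
sodium hydroxide: V = C2·V2/C1 = 1.71 mM × 3680 mL ÷ 36 mM = 174.80 mL
casitone: 17.3 g/L × 3.68 L = 63.66 g
EDTA: C1V1 = C2V2 → 0.798 mM × 3680 mL ÷ 61.5 mM = 47.75 mL
ferrous sulfate heptahydrate: 11.6 mg/L × 3.68 L = 42.69 mg
HEPES: 8.68 g/L × 3.68 L = 31.94 g

sodium hydroxide 174.80 mL; casitone 63.66 g; EDTA 47.75 mL; ferrous sulfate heptahydrate 42.69 mg; HEPES 31.94 g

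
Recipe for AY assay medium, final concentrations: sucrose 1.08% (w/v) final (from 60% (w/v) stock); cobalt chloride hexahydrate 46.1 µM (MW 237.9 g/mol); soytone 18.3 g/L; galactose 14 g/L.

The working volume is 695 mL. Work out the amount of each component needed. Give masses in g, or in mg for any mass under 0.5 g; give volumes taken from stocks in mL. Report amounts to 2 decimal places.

Working volume: 695 mL = 0.695 L.
sucrose: V = C2·V2/C1 = 1.08% ÷ 60% × 695 mL = 12.51 mL
cobalt chloride hexahydrate: 46.1 µmol/L × 237.9 g/mol × 0.695 L ÷ 1000 = 7.62 mg
soytone: 18.3 g/L × 0.695 L = 12.72 g
galactose: 14 g/L × 0.695 L = 9.73 g

sucrose 12.51 mL; cobalt chloride hexahydrate 7.62 mg; soytone 12.72 g; galactose 9.73 g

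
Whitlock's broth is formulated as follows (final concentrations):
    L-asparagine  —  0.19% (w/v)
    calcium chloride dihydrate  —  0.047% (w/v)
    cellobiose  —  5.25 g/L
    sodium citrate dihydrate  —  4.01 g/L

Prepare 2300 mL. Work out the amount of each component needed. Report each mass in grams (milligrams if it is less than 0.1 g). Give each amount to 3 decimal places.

Working volume: 2300 mL = 2.3 L.
L-asparagine: 0.19% w/v = 1.9 g/L → 1.9 × 2.3 L = 4.370 g
calcium chloride dihydrate: 0.047 g per 100 mL × 2300 mL ÷ 100 = 1.081 g
cellobiose: 5.25 g/L × 2.3 L = 12.075 g
sodium citrate dihydrate: 4.01 g/L × 2.3 L = 9.223 g

L-asparagine 4.370 g; calcium chloride dihydrate 1.081 g; cellobiose 12.075 g; sodium citrate dihydrate 9.223 g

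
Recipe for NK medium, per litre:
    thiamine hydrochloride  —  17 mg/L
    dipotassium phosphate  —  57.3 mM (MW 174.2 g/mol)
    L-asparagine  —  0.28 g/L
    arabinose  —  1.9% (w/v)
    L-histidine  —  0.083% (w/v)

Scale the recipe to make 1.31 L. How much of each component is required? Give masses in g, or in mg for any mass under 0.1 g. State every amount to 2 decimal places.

thiamine hydrochloride 22.27 mg; dipotassium phosphate 13.08 g; L-asparagine 0.37 g; arabinose 24.89 g; L-histidine 1.09 g

Working volume: 1.31 L.
thiamine hydrochloride: 17 mg/L × 1.31 L = 22.27 mg
dipotassium phosphate: 57.3 mmol/L × 174.2 g/mol × 1.31 L ÷ 1000 = 13.08 g
L-asparagine: 0.28 g/L × 1.31 L = 0.37 g
arabinose: 1.9 g per 100 mL × 1310 mL ÷ 100 = 24.89 g
L-histidine: 0.083 g per 100 mL × 1310 mL ÷ 100 = 1.09 g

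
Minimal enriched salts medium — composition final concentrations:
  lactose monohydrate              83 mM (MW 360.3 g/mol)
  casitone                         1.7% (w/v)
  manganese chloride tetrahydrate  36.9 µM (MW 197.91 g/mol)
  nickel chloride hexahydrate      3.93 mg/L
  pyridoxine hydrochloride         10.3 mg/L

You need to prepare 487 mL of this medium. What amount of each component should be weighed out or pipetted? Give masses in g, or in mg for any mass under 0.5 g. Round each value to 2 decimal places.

Scale factor relative to 1 L: 0.487.
lactose monohydrate: 83 mmol/L × 360.3 g/mol × 0.487 L ÷ 1000 = 14.56 g
casitone: 1.7% w/v = 17 g/L → 17 × 0.487 L = 8.28 g
manganese chloride tetrahydrate: 36.9 µmol/L × 197.91 g/mol × 0.487 L ÷ 1000 = 3.56 mg
nickel chloride hexahydrate: 3.93 mg/L × 0.487 L = 1.91 mg
pyridoxine hydrochloride: 10.3 mg/L × 0.487 L = 5.02 mg

lactose monohydrate 14.56 g; casitone 8.28 g; manganese chloride tetrahydrate 3.56 mg; nickel chloride hexahydrate 1.91 mg; pyridoxine hydrochloride 5.02 mg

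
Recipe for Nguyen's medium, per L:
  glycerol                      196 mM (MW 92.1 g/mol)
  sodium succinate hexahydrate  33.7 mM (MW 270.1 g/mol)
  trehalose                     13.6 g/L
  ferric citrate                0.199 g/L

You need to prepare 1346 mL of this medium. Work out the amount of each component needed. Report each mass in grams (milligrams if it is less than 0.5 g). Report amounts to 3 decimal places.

Scale factor relative to 1 L: 1.346.
glycerol: 196 mmol/L × 92.1 g/mol × 1.346 L ÷ 1000 = 24.297 g
sodium succinate hexahydrate: 33.7 mmol/L × 270.1 g/mol × 1.346 L ÷ 1000 = 12.252 g
trehalose: 13.6 g/L × 1.346 L = 18.306 g
ferric citrate: 0.199 g/L × 1.346 L = 0.267854 g = 267.854 mg

glycerol 24.297 g; sodium succinate hexahydrate 12.252 g; trehalose 18.306 g; ferric citrate 267.854 mg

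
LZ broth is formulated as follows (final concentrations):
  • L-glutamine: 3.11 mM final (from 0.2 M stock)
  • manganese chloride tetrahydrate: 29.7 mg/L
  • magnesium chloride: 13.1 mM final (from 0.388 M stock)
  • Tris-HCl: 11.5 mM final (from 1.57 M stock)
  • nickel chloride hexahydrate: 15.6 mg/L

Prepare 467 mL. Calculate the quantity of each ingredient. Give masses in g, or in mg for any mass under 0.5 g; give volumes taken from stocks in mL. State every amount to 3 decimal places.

Scale factor relative to 1 L: 0.467.
L-glutamine: V = C2·V2/C1 = 3.11 mM × 467 mL ÷ 200 mM = 7.262 mL
manganese chloride tetrahydrate: 29.7 mg/L × 0.467 L = 13.870 mg
magnesium chloride: dilute stock: 13.1 mM × 467 mL ÷ 388 mM = 15.767 mL
Tris-HCl: dilute stock: 11.5 mM × 467 mL ÷ 1570 mM = 3.421 mL
nickel chloride hexahydrate: 15.6 mg/L × 0.467 L = 7.285 mg

L-glutamine 7.262 mL; manganese chloride tetrahydrate 13.870 mg; magnesium chloride 15.767 mL; Tris-HCl 3.421 mL; nickel chloride hexahydrate 7.285 mg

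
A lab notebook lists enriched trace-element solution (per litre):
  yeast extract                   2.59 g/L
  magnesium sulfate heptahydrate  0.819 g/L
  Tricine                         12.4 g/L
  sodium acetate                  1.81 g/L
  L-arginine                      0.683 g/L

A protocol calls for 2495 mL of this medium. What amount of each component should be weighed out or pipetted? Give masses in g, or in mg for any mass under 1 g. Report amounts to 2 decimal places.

Scale factor relative to 1 L: 2.495.
yeast extract: 2.59 g/L × 2.495 L = 6.46 g
magnesium sulfate heptahydrate: 0.819 g/L × 2.495 L = 2.04 g
Tricine: 12.4 g/L × 2.495 L = 30.94 g
sodium acetate: 1.81 g/L × 2.495 L = 4.52 g
L-arginine: 0.683 g/L × 2.495 L = 1.70 g

yeast extract 6.46 g; magnesium sulfate heptahydrate 2.04 g; Tricine 30.94 g; sodium acetate 4.52 g; L-arginine 1.70 g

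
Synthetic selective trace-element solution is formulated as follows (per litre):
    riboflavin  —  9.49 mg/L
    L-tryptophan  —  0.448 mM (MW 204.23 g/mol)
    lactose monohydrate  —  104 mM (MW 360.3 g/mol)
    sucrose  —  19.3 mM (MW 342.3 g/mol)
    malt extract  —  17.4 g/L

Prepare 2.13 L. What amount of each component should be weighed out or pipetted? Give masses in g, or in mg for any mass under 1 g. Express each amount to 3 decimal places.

Scale factor relative to 1 L: 2.13.
riboflavin: 9.49 mg/L × 2.13 L = 20.214 mg
L-tryptophan: 0.448 mmol/L × 204.23 mg/mmol × 2.13 L = 194.884 mg
lactose monohydrate: 104 mmol/L × 360.3 g/mol × 2.13 L ÷ 1000 = 79.814 g
sucrose: 19.3 mmol/L × 342.3 g/mol × 2.13 L ÷ 1000 = 14.072 g
malt extract: 17.4 g/L × 2.13 L = 37.062 g

riboflavin 20.214 mg; L-tryptophan 194.884 mg; lactose monohydrate 79.814 g; sucrose 14.072 g; malt extract 37.062 g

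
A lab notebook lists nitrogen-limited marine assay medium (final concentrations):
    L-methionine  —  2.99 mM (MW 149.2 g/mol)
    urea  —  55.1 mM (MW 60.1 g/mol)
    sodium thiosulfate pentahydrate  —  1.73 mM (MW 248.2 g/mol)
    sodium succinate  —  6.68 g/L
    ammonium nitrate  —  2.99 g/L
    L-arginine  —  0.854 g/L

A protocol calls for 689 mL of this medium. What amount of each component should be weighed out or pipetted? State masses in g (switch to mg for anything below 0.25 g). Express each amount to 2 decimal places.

L-methionine 0.31 g; urea 2.28 g; sodium thiosulfate pentahydrate 0.30 g; sodium succinate 4.60 g; ammonium nitrate 2.06 g; L-arginine 0.59 g

Target volume = 689 mL = 0.689 L.
L-methionine: 2.99 mmol/L × 149.2 g/mol × 0.689 L ÷ 1000 = 0.31 g
urea: 55.1 mmol/L × 60.1 g/mol × 0.689 L ÷ 1000 = 2.28 g
sodium thiosulfate pentahydrate: 1.73 mmol/L × 248.2 g/mol × 0.689 L ÷ 1000 = 0.30 g
sodium succinate: 6.68 g/L × 0.689 L = 4.60 g
ammonium nitrate: 2.99 g/L × 0.689 L = 2.06 g
L-arginine: 0.854 g/L × 0.689 L = 0.59 g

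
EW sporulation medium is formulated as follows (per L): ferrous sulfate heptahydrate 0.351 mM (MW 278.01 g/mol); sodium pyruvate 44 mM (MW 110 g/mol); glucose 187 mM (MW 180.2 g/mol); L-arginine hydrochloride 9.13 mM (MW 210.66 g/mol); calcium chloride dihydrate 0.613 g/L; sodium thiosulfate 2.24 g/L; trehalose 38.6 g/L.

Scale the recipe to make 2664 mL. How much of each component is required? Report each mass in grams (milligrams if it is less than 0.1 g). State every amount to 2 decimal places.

ferrous sulfate heptahydrate 0.26 g; sodium pyruvate 12.89 g; glucose 89.77 g; L-arginine hydrochloride 5.12 g; calcium chloride dihydrate 1.63 g; sodium thiosulfate 5.97 g; trehalose 102.83 g

Working volume: 2664 mL = 2.664 L.
ferrous sulfate heptahydrate: 0.351 mmol/L × 278.01 g/mol × 2.664 L ÷ 1000 = 0.26 g
sodium pyruvate: 44 mmol/L × 110 g/mol × 2.664 L ÷ 1000 = 12.89 g
glucose: 187 mmol/L × 180.2 g/mol × 2.664 L ÷ 1000 = 89.77 g
L-arginine hydrochloride: 9.13 mmol/L × 210.66 g/mol × 2.664 L ÷ 1000 = 5.12 g
calcium chloride dihydrate: 0.613 g/L × 2.664 L = 1.63 g
sodium thiosulfate: 2.24 g/L × 2.664 L = 5.97 g
trehalose: 38.6 g/L × 2.664 L = 102.83 g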